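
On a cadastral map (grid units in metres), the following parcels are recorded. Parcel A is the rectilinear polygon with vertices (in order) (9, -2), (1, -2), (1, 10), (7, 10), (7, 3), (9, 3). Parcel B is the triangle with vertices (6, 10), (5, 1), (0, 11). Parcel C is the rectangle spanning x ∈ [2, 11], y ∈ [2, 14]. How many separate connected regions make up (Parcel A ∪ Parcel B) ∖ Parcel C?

(Parcel A ∪ Parcel B) ∖ Parcel C is a single connected region.

1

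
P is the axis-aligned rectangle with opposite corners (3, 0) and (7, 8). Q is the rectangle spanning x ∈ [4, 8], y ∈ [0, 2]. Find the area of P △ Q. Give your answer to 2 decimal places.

28.00

|P∩Q|: x∈[4,7], y∈[0,2] → 3·2 = 6.
|P △ Q| = |P| + |Q| − 2·|P∩Q| = 32 + 8 − 12 = 28.00.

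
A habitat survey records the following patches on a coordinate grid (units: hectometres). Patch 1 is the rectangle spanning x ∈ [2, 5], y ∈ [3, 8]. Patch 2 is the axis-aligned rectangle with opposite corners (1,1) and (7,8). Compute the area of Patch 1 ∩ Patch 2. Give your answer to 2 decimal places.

|Patch 1∩Patch 2|: x∈[2,5], y∈[3,8] → 3·5 = 15.

15.00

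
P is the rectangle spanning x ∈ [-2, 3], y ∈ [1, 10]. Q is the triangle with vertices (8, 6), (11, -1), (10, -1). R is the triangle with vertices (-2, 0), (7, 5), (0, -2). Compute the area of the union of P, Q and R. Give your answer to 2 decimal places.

By inclusion–exclusion:
Individual areas: |P| = 45, |Q| = 3.5, |R| = 14.
|P∩Q| = 0.
|P∩R| = 2.8444.
|Q∩R| = 0.
|P∩Q∩R| = 0.
|P ∪ Q ∪ R| = 62.5 − 2.8444 + 0 = 59.66.

59.66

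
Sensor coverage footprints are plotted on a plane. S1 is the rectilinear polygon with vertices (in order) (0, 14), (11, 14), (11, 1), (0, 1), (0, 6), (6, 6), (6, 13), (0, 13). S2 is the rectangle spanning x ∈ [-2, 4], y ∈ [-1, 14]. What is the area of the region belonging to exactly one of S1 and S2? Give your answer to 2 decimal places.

|S1| = 101, |S2| = 90, |S1∩S2| = 24.
|S1 △ S2| = |S1| + |S2| − 2·|S1∩S2| = 101 + 90 − 48 = 143.00.

143.00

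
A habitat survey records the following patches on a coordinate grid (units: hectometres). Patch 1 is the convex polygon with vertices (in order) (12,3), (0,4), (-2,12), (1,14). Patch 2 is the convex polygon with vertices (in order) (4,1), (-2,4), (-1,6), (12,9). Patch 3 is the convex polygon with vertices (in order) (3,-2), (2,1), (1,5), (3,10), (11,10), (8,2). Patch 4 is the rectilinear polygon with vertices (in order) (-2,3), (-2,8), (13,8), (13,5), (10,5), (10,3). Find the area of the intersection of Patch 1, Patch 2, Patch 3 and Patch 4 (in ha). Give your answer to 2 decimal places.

24.14

The intersection is the polygon with vertices (9,6), (6.462,3.462), (1.277,3.894), (1,5), (1.644,6.61), (7.125,7.875).
By the shoelace formula its area is 24.14.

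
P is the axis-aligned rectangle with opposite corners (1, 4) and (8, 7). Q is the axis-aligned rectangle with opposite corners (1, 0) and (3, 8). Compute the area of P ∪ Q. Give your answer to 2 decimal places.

31.00

By inclusion–exclusion:
Individual areas: |P| = 21, |Q| = 16.
|P∩Q|: x∈[1,3], y∈[4,7] → 2·3 = 6.
|P ∪ Q| = 37 − 6 = 31.00.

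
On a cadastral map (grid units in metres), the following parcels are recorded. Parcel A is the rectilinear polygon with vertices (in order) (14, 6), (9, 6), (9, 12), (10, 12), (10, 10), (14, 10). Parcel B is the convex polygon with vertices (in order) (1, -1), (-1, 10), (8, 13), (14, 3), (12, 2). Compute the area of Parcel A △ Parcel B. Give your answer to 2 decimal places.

136.93

|Parcel A| = 22, |Parcel B| = 132, |Parcel A∩Parcel B| = 8.5333.
|Parcel A △ Parcel B| = |Parcel A| + |Parcel B| − 2·|Parcel A∩Parcel B| = 22 + 132 − 17.0667 = 136.93.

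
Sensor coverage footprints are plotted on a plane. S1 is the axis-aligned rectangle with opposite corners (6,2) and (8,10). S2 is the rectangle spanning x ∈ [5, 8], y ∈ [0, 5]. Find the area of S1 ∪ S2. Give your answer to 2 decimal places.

By inclusion–exclusion:
Individual areas: |S1| = 16, |S2| = 15.
|S1∩S2|: x∈[6,8], y∈[2,5] → 2·3 = 6.
|S1 ∪ S2| = 31 − 6 = 25.00.

25.00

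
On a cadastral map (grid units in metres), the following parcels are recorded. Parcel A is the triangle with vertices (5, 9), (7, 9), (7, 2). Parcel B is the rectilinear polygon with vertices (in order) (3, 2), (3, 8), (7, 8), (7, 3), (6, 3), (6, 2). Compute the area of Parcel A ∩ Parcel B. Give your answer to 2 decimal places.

5.00

The intersection is the polygon with vertices (7,3), (6.714,3), (5.286,8), (7,8).
By the shoelace formula its area is 5.00.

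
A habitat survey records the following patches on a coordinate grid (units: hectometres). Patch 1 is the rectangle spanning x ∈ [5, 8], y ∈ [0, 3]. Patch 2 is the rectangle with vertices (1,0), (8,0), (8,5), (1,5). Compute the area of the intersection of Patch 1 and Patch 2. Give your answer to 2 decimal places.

|Patch 1∩Patch 2|: x∈[5,8], y∈[0,3] → 3·3 = 9.

9.00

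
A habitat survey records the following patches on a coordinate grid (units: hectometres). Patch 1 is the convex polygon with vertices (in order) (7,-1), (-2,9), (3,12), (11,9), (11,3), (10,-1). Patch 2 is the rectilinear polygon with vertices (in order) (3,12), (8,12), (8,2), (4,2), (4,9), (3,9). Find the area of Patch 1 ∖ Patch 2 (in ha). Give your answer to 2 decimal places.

|Patch 1| = 102.5, |Patch 1∩Patch 2| = 38.2625.
|Patch 1 ∖ Patch 2| = |Patch 1| − |Patch 1∩Patch 2| = 102.5 − 38.2625 = 64.24.

64.24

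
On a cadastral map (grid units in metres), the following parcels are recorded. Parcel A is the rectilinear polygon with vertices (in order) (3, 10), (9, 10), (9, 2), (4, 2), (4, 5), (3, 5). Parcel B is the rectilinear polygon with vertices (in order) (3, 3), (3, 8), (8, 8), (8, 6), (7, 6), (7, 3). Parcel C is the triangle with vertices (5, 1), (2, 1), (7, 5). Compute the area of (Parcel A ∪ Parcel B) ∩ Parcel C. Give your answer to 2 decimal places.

3.15

The region (Parcel A ∪ Parcel B) ∩ Parcel C is the polygon with vertices (4,2), (4,2.6), (7,5), (5.5,2).
By the shoelace formula its area is 3.15.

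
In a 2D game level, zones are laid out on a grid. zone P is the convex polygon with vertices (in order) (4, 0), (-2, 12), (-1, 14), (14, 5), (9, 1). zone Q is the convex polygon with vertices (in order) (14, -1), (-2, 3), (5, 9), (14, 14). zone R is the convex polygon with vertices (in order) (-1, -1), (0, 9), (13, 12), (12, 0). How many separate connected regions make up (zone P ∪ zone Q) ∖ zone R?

3

(zone P ∪ zone Q) ∖ zone R splits into 3 disjoint pieces (area 1.1578, area 18.3102, area 24.8166).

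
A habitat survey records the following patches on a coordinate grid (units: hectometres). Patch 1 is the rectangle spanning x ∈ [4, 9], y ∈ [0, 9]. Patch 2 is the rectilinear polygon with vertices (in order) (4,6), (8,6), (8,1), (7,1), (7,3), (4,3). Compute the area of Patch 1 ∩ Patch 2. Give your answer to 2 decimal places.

The intersection is the polygon with vertices (4,6), (8,6), (8,1), (7,1), (7,3), (4,3).
By the shoelace formula its area is 14.00.

14.00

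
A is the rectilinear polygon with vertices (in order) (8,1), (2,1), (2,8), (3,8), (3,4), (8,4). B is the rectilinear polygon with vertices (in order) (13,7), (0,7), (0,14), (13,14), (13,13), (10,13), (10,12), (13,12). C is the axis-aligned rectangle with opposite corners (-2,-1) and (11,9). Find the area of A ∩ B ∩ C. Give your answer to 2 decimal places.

1.00

The intersection is the polygon with vertices (3,8), (3,7), (2,7), (2,8).
By the shoelace formula its area is 1.00.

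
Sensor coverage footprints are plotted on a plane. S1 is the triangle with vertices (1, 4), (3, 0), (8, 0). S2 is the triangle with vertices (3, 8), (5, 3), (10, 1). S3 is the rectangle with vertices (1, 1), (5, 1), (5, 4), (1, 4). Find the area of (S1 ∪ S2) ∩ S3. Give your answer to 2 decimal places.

|S1 ∪ S2| = 20.5.
|(S1 ∪ S2) ∩ S3| = 5.38.

5.38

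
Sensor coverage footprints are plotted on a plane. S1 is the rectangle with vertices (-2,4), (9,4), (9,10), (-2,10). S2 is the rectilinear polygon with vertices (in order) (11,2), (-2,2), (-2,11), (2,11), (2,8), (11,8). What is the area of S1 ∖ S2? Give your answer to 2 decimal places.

|S1| = 66, |S1∩S2| = 52.
|S1 ∖ S2| = |S1| − |S1∩S2| = 66 − 52 = 14.00.

14.00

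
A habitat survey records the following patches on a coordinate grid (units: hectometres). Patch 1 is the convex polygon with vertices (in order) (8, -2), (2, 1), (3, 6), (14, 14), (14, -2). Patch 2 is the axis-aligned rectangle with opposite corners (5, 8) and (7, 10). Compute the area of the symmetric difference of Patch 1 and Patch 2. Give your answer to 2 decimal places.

|Patch 1| = 128.5, |Patch 2| = 4, |Patch 1∩Patch 2| = 0.5682.
|Patch 1 △ Patch 2| = |Patch 1| + |Patch 2| − 2·|Patch 1∩Patch 2| = 128.5 + 4 − 1.1364 = 131.36.

131.36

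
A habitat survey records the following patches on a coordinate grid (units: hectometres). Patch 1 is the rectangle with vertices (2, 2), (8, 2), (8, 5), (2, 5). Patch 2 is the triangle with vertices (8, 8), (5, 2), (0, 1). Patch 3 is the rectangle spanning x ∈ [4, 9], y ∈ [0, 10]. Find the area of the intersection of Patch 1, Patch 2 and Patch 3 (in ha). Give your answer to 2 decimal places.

The intersection is the polygon with vertices (5,2), (4,2), (4,4.5), (4.571,5), (6.5,5).
By the shoelace formula its area is 5.11.

5.11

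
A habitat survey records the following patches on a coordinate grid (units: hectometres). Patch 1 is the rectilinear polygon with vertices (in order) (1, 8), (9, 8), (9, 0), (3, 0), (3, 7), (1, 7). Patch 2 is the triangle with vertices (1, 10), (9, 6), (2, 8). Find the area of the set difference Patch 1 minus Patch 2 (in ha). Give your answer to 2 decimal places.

47.00

|Patch 1| = 50, |Patch 1∩Patch 2| = 3.
|Patch 1 ∖ Patch 2| = |Patch 1| − |Patch 1∩Patch 2| = 50 − 3 = 47.00.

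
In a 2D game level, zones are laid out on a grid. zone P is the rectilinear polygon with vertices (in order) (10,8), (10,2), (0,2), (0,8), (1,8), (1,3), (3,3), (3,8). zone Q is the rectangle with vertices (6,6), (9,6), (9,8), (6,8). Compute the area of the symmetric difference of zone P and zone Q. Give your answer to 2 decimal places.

44.00

|zone P| = 50, |zone Q| = 6, |zone P∩zone Q| = 6.
|zone P △ zone Q| = |zone P| + |zone Q| − 2·|zone P∩zone Q| = 50 + 6 − 12 = 44.00.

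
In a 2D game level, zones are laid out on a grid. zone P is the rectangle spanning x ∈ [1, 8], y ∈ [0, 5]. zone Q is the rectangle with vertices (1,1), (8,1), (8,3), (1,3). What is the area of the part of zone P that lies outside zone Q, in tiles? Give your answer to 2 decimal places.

|zone P∩zone Q|: x∈[1,8], y∈[1,3] → 7·2 = 14.
|zone P| = 35.
|zone P ∖ zone Q| = |zone P| − |zone P∩zone Q| = 35 − 14 = 21.00.

21.00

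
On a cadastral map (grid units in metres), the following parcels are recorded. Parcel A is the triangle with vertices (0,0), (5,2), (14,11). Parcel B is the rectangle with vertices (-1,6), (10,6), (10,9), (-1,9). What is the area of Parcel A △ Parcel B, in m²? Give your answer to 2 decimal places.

|Parcel A| = 13.5, |Parcel B| = 33, |Parcel A∩Parcel B| = 1.6948.
|Parcel A △ Parcel B| = |Parcel A| + |Parcel B| − 2·|Parcel A∩Parcel B| = 13.5 + 33 − 3.3896 = 43.11.

43.11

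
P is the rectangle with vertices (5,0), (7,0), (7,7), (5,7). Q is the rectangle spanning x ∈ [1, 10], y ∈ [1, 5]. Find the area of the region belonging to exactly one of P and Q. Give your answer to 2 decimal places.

34.00

|P∩Q|: x∈[5,7], y∈[1,5] → 2·4 = 8.
|P △ Q| = |P| + |Q| − 2·|P∩Q| = 14 + 36 − 16 = 34.00.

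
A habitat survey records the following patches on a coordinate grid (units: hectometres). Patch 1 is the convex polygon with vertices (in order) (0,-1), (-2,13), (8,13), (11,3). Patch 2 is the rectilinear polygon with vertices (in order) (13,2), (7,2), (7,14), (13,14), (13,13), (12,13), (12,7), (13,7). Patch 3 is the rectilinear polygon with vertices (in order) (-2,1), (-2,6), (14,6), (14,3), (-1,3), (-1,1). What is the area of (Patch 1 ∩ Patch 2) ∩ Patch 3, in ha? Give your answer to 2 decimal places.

10.65

The region (Patch 1 ∩ Patch 2) ∩ Patch 3 is the polygon with vertices (11,3), (7,3), (7,6), (10.1,6).
By the shoelace formula its area is 10.65.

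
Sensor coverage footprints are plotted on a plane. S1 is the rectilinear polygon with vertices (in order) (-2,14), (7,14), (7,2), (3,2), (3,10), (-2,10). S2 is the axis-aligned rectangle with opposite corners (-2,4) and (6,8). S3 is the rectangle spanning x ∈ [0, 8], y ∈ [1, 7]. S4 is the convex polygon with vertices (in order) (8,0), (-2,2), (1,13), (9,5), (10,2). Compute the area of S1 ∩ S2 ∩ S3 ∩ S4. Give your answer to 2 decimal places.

9.00

The intersection is the polygon with vertices (3,4), (3,7), (6,7), (6,4).
By the shoelace formula its area is 9.00.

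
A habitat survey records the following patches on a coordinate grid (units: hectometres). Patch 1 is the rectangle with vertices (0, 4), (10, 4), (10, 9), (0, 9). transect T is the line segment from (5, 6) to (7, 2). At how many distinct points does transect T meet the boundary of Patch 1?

1

The segment meets the boundary at (6,4).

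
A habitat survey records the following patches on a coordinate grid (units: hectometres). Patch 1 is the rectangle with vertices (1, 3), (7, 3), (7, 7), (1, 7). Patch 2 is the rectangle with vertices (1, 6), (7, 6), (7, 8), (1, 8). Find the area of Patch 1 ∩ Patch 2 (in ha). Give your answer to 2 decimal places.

|Patch 1∩Patch 2|: x∈[1,7], y∈[6,7] → 6·1 = 6.

6.00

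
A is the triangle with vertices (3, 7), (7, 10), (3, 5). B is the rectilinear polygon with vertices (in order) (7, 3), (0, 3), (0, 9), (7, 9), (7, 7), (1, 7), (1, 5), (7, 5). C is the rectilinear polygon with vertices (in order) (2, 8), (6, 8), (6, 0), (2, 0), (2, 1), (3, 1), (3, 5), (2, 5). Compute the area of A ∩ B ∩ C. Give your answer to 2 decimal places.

1.33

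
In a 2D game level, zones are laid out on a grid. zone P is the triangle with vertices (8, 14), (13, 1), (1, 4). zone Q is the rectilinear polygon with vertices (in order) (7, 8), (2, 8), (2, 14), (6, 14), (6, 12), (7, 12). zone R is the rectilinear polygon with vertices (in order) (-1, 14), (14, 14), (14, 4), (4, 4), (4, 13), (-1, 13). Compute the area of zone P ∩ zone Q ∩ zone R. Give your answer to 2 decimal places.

7.17

The intersection is the polygon with vertices (7,12), (7,8), (4,8), (4,8.286), (6.6,12).
By the shoelace formula its area is 7.17.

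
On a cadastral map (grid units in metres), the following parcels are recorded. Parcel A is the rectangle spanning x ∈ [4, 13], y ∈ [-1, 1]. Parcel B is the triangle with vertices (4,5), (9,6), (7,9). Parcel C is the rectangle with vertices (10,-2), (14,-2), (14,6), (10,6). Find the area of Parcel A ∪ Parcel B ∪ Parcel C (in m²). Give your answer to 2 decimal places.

By inclusion–exclusion:
Individual areas: |Parcel A| = 18, |Parcel B| = 8.5, |Parcel C| = 32.
|Parcel A∩Parcel B| = 0.
|Parcel A∩Parcel C|: x∈[10,13], y∈[-1,1] → 3·2 = 6.
|Parcel B∩Parcel C| = 0.
|Parcel A∩Parcel B∩Parcel C| = 0.
|Parcel A ∪ Parcel B ∪ Parcel C| = 58.5 − 6 + 0 = 52.50.

52.50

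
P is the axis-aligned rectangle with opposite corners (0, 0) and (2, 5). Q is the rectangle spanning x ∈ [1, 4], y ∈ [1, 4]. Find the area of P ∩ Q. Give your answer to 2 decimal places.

3.00

|P∩Q|: x∈[1,2], y∈[1,4] → 1·3 = 3.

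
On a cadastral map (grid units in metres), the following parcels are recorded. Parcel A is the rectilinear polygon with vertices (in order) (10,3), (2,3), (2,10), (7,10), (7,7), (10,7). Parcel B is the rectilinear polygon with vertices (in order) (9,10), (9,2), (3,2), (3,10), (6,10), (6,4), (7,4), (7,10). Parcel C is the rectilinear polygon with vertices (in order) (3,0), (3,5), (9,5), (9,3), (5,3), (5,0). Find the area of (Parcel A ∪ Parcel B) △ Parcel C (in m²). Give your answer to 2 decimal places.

|Parcel A ∪ Parcel B| = 59.
|(Parcel A ∪ Parcel B) ∩ Parcel C| = 14.
|(Parcel A ∪ Parcel B) △ Parcel C| = 59 + 18 − 28 = 49.00.

49.00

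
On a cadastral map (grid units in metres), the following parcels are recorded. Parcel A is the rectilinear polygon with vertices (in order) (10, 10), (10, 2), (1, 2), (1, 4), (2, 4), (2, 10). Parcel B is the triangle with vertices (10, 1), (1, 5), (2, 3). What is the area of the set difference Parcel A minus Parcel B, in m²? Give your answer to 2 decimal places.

60.40

|Parcel A| = 66, |Parcel A∩Parcel B| = 5.5972.
|Parcel A ∖ Parcel B| = |Parcel A| − |Parcel A∩Parcel B| = 66 − 5.5972 = 60.40.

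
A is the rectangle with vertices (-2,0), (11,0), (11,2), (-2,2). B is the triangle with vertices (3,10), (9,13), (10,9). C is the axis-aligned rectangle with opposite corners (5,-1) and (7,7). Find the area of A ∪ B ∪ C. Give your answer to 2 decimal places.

51.50

By inclusion–exclusion:
Individual areas: |A| = 26, |B| = 13.5, |C| = 16.
|A∩B| = 0.
|A∩C|: x∈[5,7], y∈[0,2] → 2·2 = 4.
|B∩C| = 0.
|A∩B∩C| = 0.
|A ∪ B ∪ C| = 55.5 − 4 + 0 = 51.50.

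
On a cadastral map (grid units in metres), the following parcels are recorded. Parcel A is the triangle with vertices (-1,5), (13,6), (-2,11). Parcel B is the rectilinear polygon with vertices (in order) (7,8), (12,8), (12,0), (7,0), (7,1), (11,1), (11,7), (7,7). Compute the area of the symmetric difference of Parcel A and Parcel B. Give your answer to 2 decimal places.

54.29

|Parcel A| = 42.5, |Parcel B| = 16, |Parcel A∩Parcel B| = 2.1071.
|Parcel A △ Parcel B| = |Parcel A| + |Parcel B| − 2·|Parcel A∩Parcel B| = 42.5 + 16 − 4.2143 = 54.29.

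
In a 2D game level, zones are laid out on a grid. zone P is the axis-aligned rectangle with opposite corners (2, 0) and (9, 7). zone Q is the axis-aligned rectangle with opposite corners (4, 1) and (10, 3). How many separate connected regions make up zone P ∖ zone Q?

zone P ∖ zone Q is a single connected region.

1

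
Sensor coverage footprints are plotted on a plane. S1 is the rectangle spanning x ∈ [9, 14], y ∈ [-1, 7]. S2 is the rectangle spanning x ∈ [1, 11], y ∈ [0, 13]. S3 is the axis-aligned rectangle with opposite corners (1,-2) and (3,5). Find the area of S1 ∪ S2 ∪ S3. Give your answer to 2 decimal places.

By inclusion–exclusion:
Individual areas: |S1| = 40, |S2| = 130, |S3| = 14.
|S1∩S2|: x∈[9,11], y∈[0,7] → 2·7 = 14.
|S1∩S3| = 0 (no overlap).
|S2∩S3|: x∈[1,3], y∈[0,5] → 2·5 = 10.
|S1∩S2∩S3| = 0.
|S1 ∪ S2 ∪ S3| = 184 − 24 + 0 = 160.00.

160.00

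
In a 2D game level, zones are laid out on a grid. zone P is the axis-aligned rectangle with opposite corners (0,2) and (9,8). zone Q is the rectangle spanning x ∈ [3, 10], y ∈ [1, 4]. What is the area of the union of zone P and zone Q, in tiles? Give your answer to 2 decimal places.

By inclusion–exclusion:
Individual areas: |zone P| = 54, |zone Q| = 21.
|zone P∩zone Q|: x∈[3,9], y∈[2,4] → 6·2 = 12.
|zone P ∪ zone Q| = 75 − 12 = 63.00.

63.00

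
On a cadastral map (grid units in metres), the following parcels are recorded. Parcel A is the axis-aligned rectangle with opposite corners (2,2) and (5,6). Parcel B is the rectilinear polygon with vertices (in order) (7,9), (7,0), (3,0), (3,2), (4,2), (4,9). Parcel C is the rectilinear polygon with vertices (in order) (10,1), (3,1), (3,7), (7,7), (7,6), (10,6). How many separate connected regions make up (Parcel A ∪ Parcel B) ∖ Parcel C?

(Parcel A ∪ Parcel B) ∖ Parcel C splits into 3 disjoint pieces (area 4, area 6, area 4).

3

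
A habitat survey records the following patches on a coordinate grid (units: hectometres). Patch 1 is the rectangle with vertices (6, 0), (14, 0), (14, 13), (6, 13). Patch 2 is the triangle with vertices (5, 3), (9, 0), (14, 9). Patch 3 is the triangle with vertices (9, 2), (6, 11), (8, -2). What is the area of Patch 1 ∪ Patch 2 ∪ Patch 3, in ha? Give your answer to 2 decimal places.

By inclusion–exclusion:
Individual areas: |Patch 1| = 104, |Patch 2| = 25.5, |Patch 3| = 10.5.
|Patch 1∩Patch 2| = 24.7917.
|Patch 1∩Patch 3| = 9.6923.
|Patch 2∩Patch 3| = 5.4649.
|Patch 1∩Patch 2∩Patch 3| = 5.4649.
|Patch 1 ∪ Patch 2 ∪ Patch 3| = 140 − 39.9489 + 5.4649 = 105.52.

105.52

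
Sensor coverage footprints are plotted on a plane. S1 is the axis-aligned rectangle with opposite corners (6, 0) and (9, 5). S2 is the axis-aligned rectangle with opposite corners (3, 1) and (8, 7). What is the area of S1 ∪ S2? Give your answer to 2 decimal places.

By inclusion–exclusion:
Individual areas: |S1| = 15, |S2| = 30.
|S1∩S2|: x∈[6,8], y∈[1,5] → 2·4 = 8.
|S1 ∪ S2| = 45 − 8 = 37.00.

37.00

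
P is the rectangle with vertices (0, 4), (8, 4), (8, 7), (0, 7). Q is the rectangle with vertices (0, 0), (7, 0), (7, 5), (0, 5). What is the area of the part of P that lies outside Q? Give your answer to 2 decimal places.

|P∩Q|: x∈[0,7], y∈[4,5] → 7·1 = 7.
|P| = 24.
|P ∖ Q| = |P| − |P∩Q| = 24 − 7 = 17.00.

17.00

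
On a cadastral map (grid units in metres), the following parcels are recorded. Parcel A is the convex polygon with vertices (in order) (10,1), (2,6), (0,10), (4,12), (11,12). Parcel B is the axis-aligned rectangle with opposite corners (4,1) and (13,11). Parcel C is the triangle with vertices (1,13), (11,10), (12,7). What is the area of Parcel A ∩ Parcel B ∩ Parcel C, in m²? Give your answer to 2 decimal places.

The intersection is the polygon with vertices (7.667,11), (10.823,10.053), (10.614,7.756), (4.667,11).
By the shoelace formula its area is 8.59.

8.59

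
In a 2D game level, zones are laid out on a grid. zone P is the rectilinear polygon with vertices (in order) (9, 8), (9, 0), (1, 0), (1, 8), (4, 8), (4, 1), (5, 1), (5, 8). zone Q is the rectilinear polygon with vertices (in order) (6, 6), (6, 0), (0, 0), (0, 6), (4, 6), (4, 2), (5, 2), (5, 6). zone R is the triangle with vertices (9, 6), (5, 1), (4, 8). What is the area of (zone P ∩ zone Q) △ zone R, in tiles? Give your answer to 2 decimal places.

|zone P ∩ zone Q| = 25.
|(zone P ∩ zone Q) ∩ zone R| = 4.375.
|(zone P ∩ zone Q) △ zone R| = 25 + 16.5 − 8.75 = 32.75.

32.75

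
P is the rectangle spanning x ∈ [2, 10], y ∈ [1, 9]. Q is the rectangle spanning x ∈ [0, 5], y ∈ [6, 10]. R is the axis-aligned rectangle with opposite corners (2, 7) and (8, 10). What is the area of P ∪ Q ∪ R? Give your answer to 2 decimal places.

By inclusion–exclusion:
Individual areas: |P| = 64, |Q| = 20, |R| = 18.
|P∩Q|: x∈[2,5], y∈[6,9] → 3·3 = 9.
|P∩R|: x∈[2,8], y∈[7,9] → 6·2 = 12.
|Q∩R|: x∈[2,5], y∈[7,10] → 3·3 = 9.
|P∩Q∩R| = 6.
|P ∪ Q ∪ R| = 102 − 30 + 6 = 78.00.

78.00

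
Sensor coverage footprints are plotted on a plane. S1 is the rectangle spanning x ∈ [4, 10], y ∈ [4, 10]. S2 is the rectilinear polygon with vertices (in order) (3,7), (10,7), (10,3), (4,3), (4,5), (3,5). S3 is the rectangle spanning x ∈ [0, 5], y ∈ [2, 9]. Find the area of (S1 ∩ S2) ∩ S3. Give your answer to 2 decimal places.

The region (S1 ∩ S2) ∩ S3 is the polygon with vertices (4,4), (4,5), (4,7), (5,7), (5,4).
By the shoelace formula its area is 3.00.

3.00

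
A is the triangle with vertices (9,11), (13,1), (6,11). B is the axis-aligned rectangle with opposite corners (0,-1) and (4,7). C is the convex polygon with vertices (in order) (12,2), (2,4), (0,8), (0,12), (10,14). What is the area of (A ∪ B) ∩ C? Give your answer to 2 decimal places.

|A ∪ B| = 47.
|(A ∪ B) ∩ C| = 22.81.

22.81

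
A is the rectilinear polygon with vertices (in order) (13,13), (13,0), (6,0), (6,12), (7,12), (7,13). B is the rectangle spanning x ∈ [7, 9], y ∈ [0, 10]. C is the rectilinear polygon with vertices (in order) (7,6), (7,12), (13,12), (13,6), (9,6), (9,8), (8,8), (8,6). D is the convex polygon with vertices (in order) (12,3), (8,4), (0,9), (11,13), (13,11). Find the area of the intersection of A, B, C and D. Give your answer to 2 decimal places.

6.00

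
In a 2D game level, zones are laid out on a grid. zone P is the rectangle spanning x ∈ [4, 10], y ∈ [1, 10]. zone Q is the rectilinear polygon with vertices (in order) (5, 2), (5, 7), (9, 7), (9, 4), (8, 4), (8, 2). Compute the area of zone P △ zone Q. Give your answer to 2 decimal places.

36.00

|zone P| = 54, |zone Q| = 18, |zone P∩zone Q| = 18.
|zone P △ zone Q| = |zone P| + |zone Q| − 2·|zone P∩zone Q| = 54 + 18 − 36 = 36.00.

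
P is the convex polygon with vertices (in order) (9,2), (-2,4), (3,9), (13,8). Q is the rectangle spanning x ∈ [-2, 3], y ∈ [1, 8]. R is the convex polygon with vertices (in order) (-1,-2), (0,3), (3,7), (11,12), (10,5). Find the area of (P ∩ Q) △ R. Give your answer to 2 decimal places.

70.69

|P ∩ Q| = 14.2727.
|(P ∩ Q) ∩ R| = 5.0427.
|(P ∩ Q) △ R| = 14.2727 + 66.5 − 10.0855 = 70.69.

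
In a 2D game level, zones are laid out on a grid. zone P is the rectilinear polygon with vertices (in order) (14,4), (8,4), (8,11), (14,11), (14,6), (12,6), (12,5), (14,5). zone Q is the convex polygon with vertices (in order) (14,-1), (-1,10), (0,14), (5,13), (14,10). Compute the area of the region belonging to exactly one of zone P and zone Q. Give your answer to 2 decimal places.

|zone P| = 40, |zone Q| = 115.5, |zone P∩zone Q| = 38.5.
|zone P △ zone Q| = |zone P| + |zone Q| − 2·|zone P∩zone Q| = 40 + 115.5 − 77 = 78.50.

78.50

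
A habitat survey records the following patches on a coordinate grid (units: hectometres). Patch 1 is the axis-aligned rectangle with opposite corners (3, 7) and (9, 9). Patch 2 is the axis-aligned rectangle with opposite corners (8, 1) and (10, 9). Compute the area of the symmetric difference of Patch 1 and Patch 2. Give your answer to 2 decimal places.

|Patch 1∩Patch 2|: x∈[8,9], y∈[7,9] → 1·2 = 2.
|Patch 1 △ Patch 2| = |Patch 1| + |Patch 2| − 2·|Patch 1∩Patch 2| = 12 + 16 − 4 = 24.00.

24.00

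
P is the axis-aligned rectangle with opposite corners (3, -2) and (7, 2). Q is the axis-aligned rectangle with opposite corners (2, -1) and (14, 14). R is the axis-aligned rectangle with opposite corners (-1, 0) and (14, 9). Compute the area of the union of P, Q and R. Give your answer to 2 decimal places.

211.00

By inclusion–exclusion:
Individual areas: |P| = 16, |Q| = 180, |R| = 135.
|P∩Q|: x∈[3,7], y∈[-1,2] → 4·3 = 12.
|P∩R|: x∈[3,7], y∈[0,2] → 4·2 = 8.
|Q∩R|: x∈[2,14], y∈[0,9] → 12·9 = 108.
|P∩Q∩R| = 8.
|P ∪ Q ∪ R| = 331 − 128 + 8 = 211.00.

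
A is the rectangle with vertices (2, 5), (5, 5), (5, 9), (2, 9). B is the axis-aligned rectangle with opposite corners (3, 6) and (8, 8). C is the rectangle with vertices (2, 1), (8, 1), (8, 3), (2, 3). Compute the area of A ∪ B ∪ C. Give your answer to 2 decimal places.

30.00

By inclusion–exclusion:
Individual areas: |A| = 12, |B| = 10, |C| = 12.
|A∩B|: x∈[3,5], y∈[6,8] → 2·2 = 4.
|A∩C| = 0 (no overlap).
|B∩C| = 0 (no overlap).
|A∩B∩C| = 0.
|A ∪ B ∪ C| = 34 − 4 + 0 = 30.00.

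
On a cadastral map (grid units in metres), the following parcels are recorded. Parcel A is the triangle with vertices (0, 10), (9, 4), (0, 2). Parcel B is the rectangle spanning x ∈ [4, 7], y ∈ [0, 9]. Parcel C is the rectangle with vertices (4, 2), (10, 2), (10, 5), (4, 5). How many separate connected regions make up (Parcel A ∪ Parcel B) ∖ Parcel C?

2

(Parcel A ∪ Parcel B) ∖ Parcel C splits into 2 disjoint pieces (area 36.9722, area 6).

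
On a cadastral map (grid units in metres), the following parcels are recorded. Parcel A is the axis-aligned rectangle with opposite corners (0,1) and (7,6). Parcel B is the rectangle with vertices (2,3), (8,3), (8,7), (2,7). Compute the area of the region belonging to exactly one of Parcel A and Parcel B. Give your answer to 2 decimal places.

29.00

|Parcel A∩Parcel B|: x∈[2,7], y∈[3,6] → 5·3 = 15.
|Parcel A △ Parcel B| = |Parcel A| + |Parcel B| − 2·|Parcel A∩Parcel B| = 35 + 24 − 30 = 29.00.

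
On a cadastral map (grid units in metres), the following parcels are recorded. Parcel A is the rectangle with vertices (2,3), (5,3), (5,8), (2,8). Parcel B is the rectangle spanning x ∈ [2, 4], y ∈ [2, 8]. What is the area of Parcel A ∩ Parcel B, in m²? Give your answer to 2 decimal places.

|Parcel A∩Parcel B|: x∈[2,4], y∈[3,8] → 2·5 = 10.

10.00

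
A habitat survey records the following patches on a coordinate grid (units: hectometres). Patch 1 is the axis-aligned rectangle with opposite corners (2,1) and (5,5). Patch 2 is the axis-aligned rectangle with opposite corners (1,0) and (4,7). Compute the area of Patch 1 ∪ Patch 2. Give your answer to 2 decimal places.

25.00

By inclusion–exclusion:
Individual areas: |Patch 1| = 12, |Patch 2| = 21.
|Patch 1∩Patch 2|: x∈[2,4], y∈[1,5] → 2·4 = 8.
|Patch 1 ∪ Patch 2| = 33 − 8 = 25.00.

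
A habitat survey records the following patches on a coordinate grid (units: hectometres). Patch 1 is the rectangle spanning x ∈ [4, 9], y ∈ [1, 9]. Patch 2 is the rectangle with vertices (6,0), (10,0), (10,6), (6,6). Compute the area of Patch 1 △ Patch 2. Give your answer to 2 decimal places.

|Patch 1∩Patch 2|: x∈[6,9], y∈[1,6] → 3·5 = 15.
|Patch 1 △ Patch 2| = |Patch 1| + |Patch 2| − 2·|Patch 1∩Patch 2| = 40 + 24 − 30 = 34.00.

34.00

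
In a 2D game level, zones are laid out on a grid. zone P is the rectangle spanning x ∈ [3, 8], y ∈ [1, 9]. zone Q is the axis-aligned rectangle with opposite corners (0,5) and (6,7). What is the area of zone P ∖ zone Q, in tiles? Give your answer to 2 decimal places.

34.00

|zone P∩zone Q|: x∈[3,6], y∈[5,7] → 3·2 = 6.
|zone P| = 40.
|zone P ∖ zone Q| = |zone P| − |zone P∩zone Q| = 40 − 6 = 34.00.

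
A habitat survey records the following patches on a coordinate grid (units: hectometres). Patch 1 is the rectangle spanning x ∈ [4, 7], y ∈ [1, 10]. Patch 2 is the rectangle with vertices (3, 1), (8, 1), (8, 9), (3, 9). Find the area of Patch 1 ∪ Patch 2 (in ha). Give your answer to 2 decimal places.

By inclusion–exclusion:
Individual areas: |Patch 1| = 27, |Patch 2| = 40.
|Patch 1∩Patch 2|: x∈[4,7], y∈[1,9] → 3·8 = 24.
|Patch 1 ∪ Patch 2| = 67 − 24 = 43.00.

43.00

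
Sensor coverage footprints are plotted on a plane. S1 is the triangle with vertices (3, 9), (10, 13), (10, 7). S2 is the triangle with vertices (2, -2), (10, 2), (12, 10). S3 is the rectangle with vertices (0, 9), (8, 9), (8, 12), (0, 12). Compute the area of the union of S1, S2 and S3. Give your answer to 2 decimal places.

By inclusion–exclusion:
Individual areas: |S1| = 21, |S2| = 28, |S3| = 24.
|S1∩S2| = 0.1212.
|S1∩S3| = 7.1429.
|S2∩S3| = 0.
|S1∩S2∩S3| = 0.
|S1 ∪ S2 ∪ S3| = 73 − 7.264 + 0 = 65.74.

65.74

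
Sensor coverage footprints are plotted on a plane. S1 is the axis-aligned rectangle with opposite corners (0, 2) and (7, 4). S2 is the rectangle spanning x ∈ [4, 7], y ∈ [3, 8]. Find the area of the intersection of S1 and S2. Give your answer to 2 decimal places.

3.00

|S1∩S2|: x∈[4,7], y∈[3,4] → 3·1 = 3.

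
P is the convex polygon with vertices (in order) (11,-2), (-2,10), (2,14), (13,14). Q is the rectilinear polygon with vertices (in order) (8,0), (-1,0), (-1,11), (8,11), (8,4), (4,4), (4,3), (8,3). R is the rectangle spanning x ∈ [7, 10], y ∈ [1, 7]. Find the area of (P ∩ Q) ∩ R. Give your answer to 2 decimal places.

|P ∩ Q| = 51.734.
|(P ∩ Q) ∩ R| = 4.74.

4.74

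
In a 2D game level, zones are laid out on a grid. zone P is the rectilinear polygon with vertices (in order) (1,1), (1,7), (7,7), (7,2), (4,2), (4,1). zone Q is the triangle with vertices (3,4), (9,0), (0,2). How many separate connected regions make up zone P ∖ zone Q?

zone P ∖ zone Q splits into 2 disjoint pieces (area 1.3333, area 24.3333).

2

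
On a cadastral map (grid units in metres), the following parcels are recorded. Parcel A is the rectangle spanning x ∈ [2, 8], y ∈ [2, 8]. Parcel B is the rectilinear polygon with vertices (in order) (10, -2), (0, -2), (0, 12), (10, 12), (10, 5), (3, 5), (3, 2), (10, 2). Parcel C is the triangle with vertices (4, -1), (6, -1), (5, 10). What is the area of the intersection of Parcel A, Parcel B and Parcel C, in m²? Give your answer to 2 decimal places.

1.91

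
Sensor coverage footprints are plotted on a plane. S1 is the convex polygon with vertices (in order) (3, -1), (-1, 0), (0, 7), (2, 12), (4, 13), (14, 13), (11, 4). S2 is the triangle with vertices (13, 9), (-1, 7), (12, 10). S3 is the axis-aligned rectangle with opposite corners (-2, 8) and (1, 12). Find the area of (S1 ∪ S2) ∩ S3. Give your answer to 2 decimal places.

0.45

The region (S1 ∪ S2) ∩ S3 is the polygon with vertices (1,9.5), (1,8), (0.4,8).
By the shoelace formula its area is 0.45.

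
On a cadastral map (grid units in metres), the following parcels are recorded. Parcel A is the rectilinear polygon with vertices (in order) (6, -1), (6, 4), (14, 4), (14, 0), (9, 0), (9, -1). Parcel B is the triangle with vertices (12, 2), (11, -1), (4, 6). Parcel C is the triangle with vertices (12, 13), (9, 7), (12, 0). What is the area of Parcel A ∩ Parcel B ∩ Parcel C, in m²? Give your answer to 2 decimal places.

The intersection is the polygon with vertices (12,2), (11.625,0.875), (10.909,2.546).
By the shoelace formula its area is 0.72.

0.72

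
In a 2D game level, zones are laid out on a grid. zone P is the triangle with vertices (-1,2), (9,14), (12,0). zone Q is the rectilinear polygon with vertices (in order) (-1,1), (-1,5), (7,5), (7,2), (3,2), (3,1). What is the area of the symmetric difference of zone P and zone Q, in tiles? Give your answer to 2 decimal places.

73.04

|zone P| = 88, |zone Q| = 28, |zone P∩zone Q| = 21.4808.
|zone P △ zone Q| = |zone P| + |zone Q| − 2·|zone P∩zone Q| = 88 + 28 − 42.9615 = 73.04.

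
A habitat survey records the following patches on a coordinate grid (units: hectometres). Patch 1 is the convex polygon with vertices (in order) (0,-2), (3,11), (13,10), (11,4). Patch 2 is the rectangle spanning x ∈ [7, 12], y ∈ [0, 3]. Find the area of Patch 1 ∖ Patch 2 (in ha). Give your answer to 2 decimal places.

92.22

|Patch 1| = 93.5, |Patch 1∩Patch 2| = 1.2803.
|Patch 1 ∖ Patch 2| = |Patch 1| − |Patch 1∩Patch 2| = 93.5 − 1.2803 = 92.22.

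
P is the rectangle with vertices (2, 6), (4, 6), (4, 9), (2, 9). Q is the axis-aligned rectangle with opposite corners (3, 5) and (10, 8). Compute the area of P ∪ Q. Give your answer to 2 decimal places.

25.00

By inclusion–exclusion:
Individual areas: |P| = 6, |Q| = 21.
|P∩Q|: x∈[3,4], y∈[6,8] → 1·2 = 2.
|P ∪ Q| = 27 − 2 = 25.00.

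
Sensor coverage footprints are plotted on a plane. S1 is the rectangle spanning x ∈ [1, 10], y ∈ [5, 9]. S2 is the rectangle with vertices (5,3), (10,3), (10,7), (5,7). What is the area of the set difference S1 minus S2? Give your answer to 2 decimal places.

|S1∩S2|: x∈[5,10], y∈[5,7] → 5·2 = 10.
|S1| = 36.
|S1 ∖ S2| = |S1| − |S1∩S2| = 36 − 10 = 26.00.

26.00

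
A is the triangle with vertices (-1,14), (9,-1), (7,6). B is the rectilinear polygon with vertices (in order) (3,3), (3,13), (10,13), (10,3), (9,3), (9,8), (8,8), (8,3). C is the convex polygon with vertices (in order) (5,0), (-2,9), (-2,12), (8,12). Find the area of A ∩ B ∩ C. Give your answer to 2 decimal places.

The intersection is the polygon with vertices (3,10), (6.6,6.4), (5.909,3.636), (3,8).
By the shoelace formula its area is 9.13.

9.13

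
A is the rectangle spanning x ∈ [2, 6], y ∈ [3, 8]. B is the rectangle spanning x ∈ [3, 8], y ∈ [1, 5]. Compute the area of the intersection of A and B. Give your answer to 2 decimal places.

|A∩B|: x∈[3,6], y∈[3,5] → 3·2 = 6.

6.00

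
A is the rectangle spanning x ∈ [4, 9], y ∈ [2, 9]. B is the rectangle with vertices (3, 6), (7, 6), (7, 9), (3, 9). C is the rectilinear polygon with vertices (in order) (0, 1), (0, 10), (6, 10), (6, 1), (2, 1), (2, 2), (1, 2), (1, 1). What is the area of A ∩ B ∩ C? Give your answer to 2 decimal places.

6.00

The intersection is the polygon with vertices (4,6), (4,9), (6,9), (6,6).
By the shoelace formula its area is 6.00.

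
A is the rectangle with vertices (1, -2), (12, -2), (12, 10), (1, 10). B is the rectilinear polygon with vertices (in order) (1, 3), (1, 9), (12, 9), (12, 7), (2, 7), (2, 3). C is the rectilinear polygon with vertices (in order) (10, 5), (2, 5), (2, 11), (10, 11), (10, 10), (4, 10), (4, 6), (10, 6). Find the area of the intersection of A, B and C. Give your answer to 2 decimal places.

4.00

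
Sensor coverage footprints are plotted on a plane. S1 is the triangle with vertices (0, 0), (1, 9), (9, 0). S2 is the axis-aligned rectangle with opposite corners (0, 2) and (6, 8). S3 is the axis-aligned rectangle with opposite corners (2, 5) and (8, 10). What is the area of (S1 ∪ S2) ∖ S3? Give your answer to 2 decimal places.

|S1 ∪ S2| = 53.3403.
|(S1 ∪ S2) ∩ S3| = 12.
|(S1 ∪ S2) ∖ S3| = 53.3403 − 12 = 41.34.

41.34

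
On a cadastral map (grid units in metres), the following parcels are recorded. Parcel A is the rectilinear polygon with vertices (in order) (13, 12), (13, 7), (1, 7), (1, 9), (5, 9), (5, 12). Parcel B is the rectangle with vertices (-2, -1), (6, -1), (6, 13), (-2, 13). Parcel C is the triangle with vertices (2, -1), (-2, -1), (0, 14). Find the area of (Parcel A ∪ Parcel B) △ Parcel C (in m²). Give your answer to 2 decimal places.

117.27

|Parcel A ∪ Parcel B| = 147.
|(Parcel A ∪ Parcel B) ∩ Parcel C| = 29.8667.
|(Parcel A ∪ Parcel B) △ Parcel C| = 147 + 30 − 59.7333 = 117.27.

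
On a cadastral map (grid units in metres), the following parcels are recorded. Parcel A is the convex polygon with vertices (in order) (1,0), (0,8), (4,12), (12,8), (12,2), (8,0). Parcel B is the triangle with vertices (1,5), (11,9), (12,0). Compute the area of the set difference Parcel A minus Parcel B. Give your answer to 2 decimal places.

|Parcel A| = 112, |Parcel A∩Parcel B| = 44.9617.
|Parcel A ∖ Parcel B| = |Parcel A| − |Parcel A∩Parcel B| = 112 − 44.9617 = 67.04.

67.04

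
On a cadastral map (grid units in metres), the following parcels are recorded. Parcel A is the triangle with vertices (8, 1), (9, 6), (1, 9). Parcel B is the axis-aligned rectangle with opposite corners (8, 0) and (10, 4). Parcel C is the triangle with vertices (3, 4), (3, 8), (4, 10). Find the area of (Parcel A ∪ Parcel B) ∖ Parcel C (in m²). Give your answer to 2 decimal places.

27.71

|Parcel A ∪ Parcel B| = 28.6.
|(Parcel A ∪ Parcel B) ∩ Parcel C| = 0.8878.
|(Parcel A ∪ Parcel B) ∖ Parcel C| = 28.6 − 0.8878 = 27.71.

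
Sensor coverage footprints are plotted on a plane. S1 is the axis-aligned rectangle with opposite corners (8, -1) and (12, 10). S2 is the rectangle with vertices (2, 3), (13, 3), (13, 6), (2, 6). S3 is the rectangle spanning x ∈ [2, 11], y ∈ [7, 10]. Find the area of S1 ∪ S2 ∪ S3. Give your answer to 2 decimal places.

By inclusion–exclusion:
Individual areas: |S1| = 44, |S2| = 33, |S3| = 27.
|S1∩S2|: x∈[8,12], y∈[3,6] → 4·3 = 12.
|S1∩S3|: x∈[8,11], y∈[7,10] → 3·3 = 9.
|S2∩S3| = 0 (no overlap).
|S1∩S2∩S3| = 0.
|S1 ∪ S2 ∪ S3| = 104 − 21 + 0 = 83.00.

83.00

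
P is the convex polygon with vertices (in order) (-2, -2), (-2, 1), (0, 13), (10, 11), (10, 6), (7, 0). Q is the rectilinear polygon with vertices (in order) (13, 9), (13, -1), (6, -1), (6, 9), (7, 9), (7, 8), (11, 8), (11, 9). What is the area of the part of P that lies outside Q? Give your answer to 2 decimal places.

109.89

|P| = 134, |P∩Q| = 24.1111.
|P ∖ Q| = |P| − |P∩Q| = 134 − 24.1111 = 109.89.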